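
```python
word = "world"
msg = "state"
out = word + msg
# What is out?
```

Trace:
`word = "world"` → word = 'world'
`msg = "state"` → msg = 'state'
`out = word + msg` → out = 'worldstate'
So out = 'worldstate'

Answer: 'worldstate'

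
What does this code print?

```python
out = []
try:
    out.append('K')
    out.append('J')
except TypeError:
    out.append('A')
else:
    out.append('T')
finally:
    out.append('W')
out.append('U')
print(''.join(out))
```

Execution trace: 'K' (try body) → 'J' (try body, no exception) → 'T' (else) → 'W' (finally) → 'U' (after the try/except). Output: KJTWU

Answer: KJTWU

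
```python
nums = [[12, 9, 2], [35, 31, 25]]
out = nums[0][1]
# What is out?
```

Trace:
`nums = [[12, 9, 2], [35, 31, 25]]` → nums = [[12, 9, 2], [35, 31, 25]]
`out = nums[0][1]` → out = 9
So out = 9

Answer: 9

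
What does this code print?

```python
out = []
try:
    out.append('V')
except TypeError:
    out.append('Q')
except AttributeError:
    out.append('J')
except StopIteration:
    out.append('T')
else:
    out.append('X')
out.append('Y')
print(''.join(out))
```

Execution trace: 'V' (try body, no exception) → 'X' (else) → 'Y' (after the try/except). Output: VXY

Answer: VXY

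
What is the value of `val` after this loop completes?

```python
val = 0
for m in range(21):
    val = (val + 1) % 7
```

Increment mod 7, 21 times = 0
`val` takes the values: 0 → 1 → 2 → 3 → 4 → 5 → 6 → 0 → 1 → 2 → 3 → 4 → 5 → 6 → 0 → 1 → 2 → 3 → 4 → 5 → 6 → 0

Answer: 0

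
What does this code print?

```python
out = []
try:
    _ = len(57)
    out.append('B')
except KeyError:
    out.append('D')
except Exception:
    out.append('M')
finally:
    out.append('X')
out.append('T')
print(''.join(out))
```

Execution trace: 'M' (except Exception) → 'X' (finally) → 'T' (after the try/except). Output: MXT

Answer: MXT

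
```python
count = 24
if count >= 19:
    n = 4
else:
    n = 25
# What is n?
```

Trace:
`count = 24` → count = 24
`if count >= 19: ...` → count >= 19 is True → n = 4
So n = 4

Answer: 4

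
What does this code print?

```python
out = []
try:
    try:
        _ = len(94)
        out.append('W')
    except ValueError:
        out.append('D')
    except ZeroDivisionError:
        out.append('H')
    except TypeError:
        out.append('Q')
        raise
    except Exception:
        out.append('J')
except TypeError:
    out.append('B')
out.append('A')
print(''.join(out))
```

Execution trace: 'Q' (inner except TypeError) → 'B' (outer except TypeError) → 'A' (after the try/except). Output: QBA

Answer: QBA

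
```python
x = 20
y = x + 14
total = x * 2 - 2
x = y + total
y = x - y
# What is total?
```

Trace:
`x = 20` → x = 20
`y = x + 14` → y = 34
`total = x * 2 - 2` → total = 38
`x = y + total` → x = 72
`y = x - y` → y = 38
So total = 38

Answer: 38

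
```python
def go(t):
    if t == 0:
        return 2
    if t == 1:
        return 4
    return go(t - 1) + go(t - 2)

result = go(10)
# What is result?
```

Build up from base cases: go(0)=2, go(1)=4, go(2)=6, go(3)=10, go(4)=16, go(5)=26, go(6)=42, ..., go(10)=288

Answer: 288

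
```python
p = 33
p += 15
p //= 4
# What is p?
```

Trace:
`p = 33` → p = 33
`p += 15` → p = 48
`p //= 4` → p = 12
So p = 12

Answer: 12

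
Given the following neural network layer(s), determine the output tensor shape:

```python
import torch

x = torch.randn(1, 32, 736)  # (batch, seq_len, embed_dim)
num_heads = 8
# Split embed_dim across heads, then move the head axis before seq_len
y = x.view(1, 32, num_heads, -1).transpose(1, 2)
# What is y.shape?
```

Input: (1, 32, 736) -> head_dim = 736 // 8 = 92; after view: (1, 32, 8, 92) -> after transpose(1, 2): (1, 8, 32, 92) -> Output: (1, 8, 32, 92)

Answer: (1, 8, 32, 92)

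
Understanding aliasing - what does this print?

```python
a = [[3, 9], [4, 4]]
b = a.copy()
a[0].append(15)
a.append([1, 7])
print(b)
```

Key concept: shallow copy with nested lists.
Step by step:
`a = [[3, 9], [4, 4]]` → a = [[3, 9], [4, 4]]
`b = a.copy()` → b = [[3, 9], [4, 4]]
`a[0].append(15)` → a = [[3, 9, 15], [4, 4]]; b = [[3, 9, 15], [4, 4]]
`a.append([1, 7])` → a = [[3, 9, 15], [4, 4], [1, 7]]
`print(b)` → prints [[3, 9, 15], [4, 4]]

Answer: [[3, 9, 15], [4, 4]]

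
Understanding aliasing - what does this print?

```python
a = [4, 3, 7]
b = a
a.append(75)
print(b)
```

Key concept: basic list aliasing.
Step by step:
`a = [4, 3, 7]` → a = [4, 3, 7]
`b = a` → b = [4, 3, 7] (same object as a)
`a.append(75)` → a = [4, 3, 7, 75] (same object as b); b = [4, 3, 7, 75] (same object as a)
`print(b)` → prints [4, 3, 7, 75]

Answer: [4, 3, 7, 75]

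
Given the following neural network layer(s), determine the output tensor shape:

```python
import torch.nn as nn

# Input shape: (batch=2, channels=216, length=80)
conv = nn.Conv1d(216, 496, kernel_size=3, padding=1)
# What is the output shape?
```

Input: (2, 216, 80) -> Output: (2, 496, 80)

Answer: (2, 496, 80)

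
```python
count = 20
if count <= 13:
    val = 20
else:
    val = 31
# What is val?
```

Trace:
`count = 20` → count = 20
`if count <= 13: ...` → count <= 13 is False, take else branch → val = 31
So val = 31

Answer: 31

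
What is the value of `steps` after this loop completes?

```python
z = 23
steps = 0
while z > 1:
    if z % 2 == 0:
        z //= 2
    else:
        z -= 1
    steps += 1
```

Steps to reduce 23 to 1
`steps` takes the values: 0 → 1 → 2 → 3 → 4 → 5 → 6 → 7

Answer: 7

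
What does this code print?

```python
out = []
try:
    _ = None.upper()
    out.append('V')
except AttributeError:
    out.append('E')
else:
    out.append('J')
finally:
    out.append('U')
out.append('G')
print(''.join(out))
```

Execution trace: 'E' (except AttributeError) → 'U' (finally) → 'G' (after the try/except). Output: EUG

Answer: EUG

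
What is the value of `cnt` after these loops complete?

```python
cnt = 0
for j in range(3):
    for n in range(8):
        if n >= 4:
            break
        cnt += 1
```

Inner breaks at 4, outer runs 3 times
`cnt` takes the values: 0 → 1 → 2 → 3 → 4 → 5 → 6 → 7 → 8 → 9 → 10 → 11 → 12

Answer: 12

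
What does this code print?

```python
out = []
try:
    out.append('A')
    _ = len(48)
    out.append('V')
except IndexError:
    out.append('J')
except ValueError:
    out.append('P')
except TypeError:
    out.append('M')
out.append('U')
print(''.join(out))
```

Execution trace: 'A' (try body) → 'M' (except TypeError) → 'U' (after the try/except). Output: AMU

Answer: AMU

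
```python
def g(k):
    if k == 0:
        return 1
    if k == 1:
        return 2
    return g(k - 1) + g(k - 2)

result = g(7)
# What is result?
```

Build up from base cases: g(0)=1, g(1)=2, g(2)=3, g(3)=5, g(4)=8, g(5)=13, g(6)=21, ..., g(7)=34

Answer: 34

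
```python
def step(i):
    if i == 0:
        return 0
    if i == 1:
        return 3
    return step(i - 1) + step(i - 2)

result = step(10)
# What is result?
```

Build up from base cases: step(0)=0, step(1)=3, step(2)=3, step(3)=6, step(4)=9, step(5)=15, step(6)=24, ..., step(10)=165

Answer: 165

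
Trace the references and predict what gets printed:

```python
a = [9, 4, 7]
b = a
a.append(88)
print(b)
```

Key concept: basic list aliasing.
Step by step:
`a = [9, 4, 7]` → a = [9, 4, 7]
`b = a` → b = [9, 4, 7] (same object as a)
`a.append(88)` → a = [9, 4, 7, 88] (same object as b); b = [9, 4, 7, 88] (same object as a)
`print(b)` → prints [9, 4, 7, 88]

Answer: [9, 4, 7, 88]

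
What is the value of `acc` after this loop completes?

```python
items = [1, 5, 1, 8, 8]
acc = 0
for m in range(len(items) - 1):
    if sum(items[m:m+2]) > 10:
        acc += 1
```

Count windows with sum > 10
`acc` takes the values: 0 → 1

Answer: 1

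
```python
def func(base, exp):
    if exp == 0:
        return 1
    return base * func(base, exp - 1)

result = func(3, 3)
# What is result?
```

func(3, 3) = 3 * 3 * 3 = 27

Answer: 27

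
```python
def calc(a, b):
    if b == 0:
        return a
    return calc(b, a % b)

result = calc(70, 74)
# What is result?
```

calc(70, 74) -> calc(74, 70) -> calc(70, 4) -> calc(4, 2) -> calc(2, 0) -> 2

Answer: 2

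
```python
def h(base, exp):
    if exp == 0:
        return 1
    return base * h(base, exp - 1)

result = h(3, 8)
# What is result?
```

h(3, 8) = 3 * 3 * 3 * 3 * 3 * 3 * 3 * 3 = 6561

Answer: 6561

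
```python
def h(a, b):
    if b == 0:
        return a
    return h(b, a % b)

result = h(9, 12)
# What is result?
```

h(9, 12) -> h(12, 9) -> h(9, 3) -> h(3, 0) -> 3

Answer: 3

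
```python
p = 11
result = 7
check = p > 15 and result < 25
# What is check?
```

Trace:
`p = 11` → p = 11
`result = 7` → result = 7
`check = p > 15 and result < 25` → check = False
So check = False

Answer: False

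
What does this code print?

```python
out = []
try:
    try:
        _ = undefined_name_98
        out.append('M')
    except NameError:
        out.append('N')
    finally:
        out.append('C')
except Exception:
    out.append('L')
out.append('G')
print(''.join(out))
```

Execution trace: 'N' (inner except NameError) → 'C' (inner finally) → 'G' (after the try/except). Output: NCG

Answer: NCG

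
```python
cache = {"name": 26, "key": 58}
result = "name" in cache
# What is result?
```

Trace:
`cache = {"name": 26, "key": 58}` → cache = {'name': 26, 'key': 58}
`result = "name" in cache` → result = True
So result = True

Answer: True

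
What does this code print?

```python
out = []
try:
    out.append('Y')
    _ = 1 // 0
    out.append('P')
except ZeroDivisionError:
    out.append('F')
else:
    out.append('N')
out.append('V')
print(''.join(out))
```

Execution trace: 'Y' (try body) → 'F' (except ZeroDivisionError) → 'V' (after the try/except). Output: YFV

Answer: YFV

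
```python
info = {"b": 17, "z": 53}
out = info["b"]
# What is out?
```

Trace:
`info = {"b": 17, "z": 53}` → info = {'b': 17, 'z': 53}
`out = info["b"]` → out = 17
So out = 17

Answer: 17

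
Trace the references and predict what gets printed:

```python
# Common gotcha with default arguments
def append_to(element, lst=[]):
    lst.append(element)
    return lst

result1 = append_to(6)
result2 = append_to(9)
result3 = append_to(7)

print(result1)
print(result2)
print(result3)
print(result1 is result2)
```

Key concept: mutable default argument gotcha.
Step by step:
`result1 = append_to(6)` → result1 = [6]
`result2 = append_to(9)` → result1 = [6, 9] (same object as result2); result2 = [6, 9] (same object as result1)
`result3 = append_to(7)` → result1 = [6, 9, 7] (same object as result2, result3); result2 = [6, 9, 7] (same object as result1, result3); result3 = [6, 9, 7] (same object as result1, result2)
`print(result1)` → prints [6, 9, 7]
`print(result2)` → prints [6, 9, 7]
`print(result3)` → prints [6, 9, 7]
`print(result1 is result2)` → prints True

Answer:
[6, 9, 7]
[6, 9, 7]
[6, 9, 7]
True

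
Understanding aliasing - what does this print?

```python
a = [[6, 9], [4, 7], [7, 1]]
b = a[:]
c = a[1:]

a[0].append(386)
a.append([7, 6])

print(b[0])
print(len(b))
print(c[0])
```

Key concept: slice with nested mutation.
Step by step:
`a = [[6, 9], [4, 7], [7, 1]]` → a = [[6, 9], [4, 7], [7, 1]]
`b = a[:]` → b = [[6, 9], [4, 7], [7, 1]]
`c = a[1:]` → c = [[4, 7], [7, 1]]
`a[0].append(386)` → a = [[6, 9, 386], [4, 7], [7, 1]]; b = [[6, 9, 386], [4, 7], [7, 1]]
`a.append([7, 6])` → a = [[6, 9, 386], [4, 7], [7, 1], [7, 6]]
`print(b[0])` → prints [6, 9, 386]
`print(len(b))` → prints 3
`print(c[0])` → prints [4, 7]

Answer:
[6, 9, 386]
3
[4, 7]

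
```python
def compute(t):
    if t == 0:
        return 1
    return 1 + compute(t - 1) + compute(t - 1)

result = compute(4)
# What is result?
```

compute(t) = 1 + 2·compute(t-1), compute(0)=1. Closed form: (1+1)·2^4 - 1 = 31.

Answer: 31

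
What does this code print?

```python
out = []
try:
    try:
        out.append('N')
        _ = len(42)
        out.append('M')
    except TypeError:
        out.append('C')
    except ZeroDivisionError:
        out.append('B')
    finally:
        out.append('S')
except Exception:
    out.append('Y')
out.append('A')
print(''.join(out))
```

Execution trace: 'N' (inner try body) → 'C' (inner except TypeError) → 'S' (inner finally) → 'A' (after the try/except). Output: NCSA

Answer: NCSA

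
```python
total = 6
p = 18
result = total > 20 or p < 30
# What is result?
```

Trace:
`total = 6` → total = 6
`p = 18` → p = 18
`result = total > 20 or p < 30` → result = True
So result = True

Answer: True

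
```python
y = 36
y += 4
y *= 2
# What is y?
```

Trace:
`y = 36` → y = 36
`y += 4` → y = 40
`y *= 2` → y = 80
So y = 80

Answer: 80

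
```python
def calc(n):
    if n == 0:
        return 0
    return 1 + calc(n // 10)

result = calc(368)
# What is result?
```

Count of digits of 368: 3

Answer: 3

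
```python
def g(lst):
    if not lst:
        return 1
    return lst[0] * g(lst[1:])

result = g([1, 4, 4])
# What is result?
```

Product over [1, 4, 4] = 1 * 4 * 4 = 16

Answer: 16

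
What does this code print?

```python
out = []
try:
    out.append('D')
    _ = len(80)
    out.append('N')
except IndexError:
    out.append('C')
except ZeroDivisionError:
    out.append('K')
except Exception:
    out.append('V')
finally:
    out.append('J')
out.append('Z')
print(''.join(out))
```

Execution trace: 'D' (try body) → 'V' (except Exception) → 'J' (finally) → 'Z' (after the try/except). Output: DVJZ

Answer: DVJZ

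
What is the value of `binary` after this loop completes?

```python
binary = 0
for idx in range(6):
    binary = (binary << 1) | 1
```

Build 6 consecutive 1-bits: 0b111111
`binary` takes the values: 0 → 1 → 3 → 7 → 15 → 31 → 63

Answer: 63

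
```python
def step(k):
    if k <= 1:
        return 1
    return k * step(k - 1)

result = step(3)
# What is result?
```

step(3) = 3 * 2 * 1 = 6

Answer: 6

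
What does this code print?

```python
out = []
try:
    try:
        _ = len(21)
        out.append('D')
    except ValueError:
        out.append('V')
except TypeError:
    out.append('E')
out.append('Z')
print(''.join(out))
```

Execution trace: 'E' (outer except TypeError) → 'Z' (after the try/except). Output: EZ

Answer: EZ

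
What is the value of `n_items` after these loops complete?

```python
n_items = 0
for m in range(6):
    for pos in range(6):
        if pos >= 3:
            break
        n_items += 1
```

Inner breaks at 3, outer runs 6 times
`n_items` takes the values: 0 → 1 → 2 → 3 → 4 → 5 → 6 → 7 → 8 → 9 → 10 → 11 → 12 → 13 → 14 → 15 → 16 → 17 → 18

Answer: 18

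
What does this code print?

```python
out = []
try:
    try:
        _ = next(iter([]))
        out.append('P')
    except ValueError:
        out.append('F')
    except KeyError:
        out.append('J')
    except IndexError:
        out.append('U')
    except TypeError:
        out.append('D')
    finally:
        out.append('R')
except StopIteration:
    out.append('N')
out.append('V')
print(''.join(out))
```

Execution trace: 'R' (finally) → 'N' (outer except StopIteration) → 'V' (after the try/except). Output: RNV

Answer: RNV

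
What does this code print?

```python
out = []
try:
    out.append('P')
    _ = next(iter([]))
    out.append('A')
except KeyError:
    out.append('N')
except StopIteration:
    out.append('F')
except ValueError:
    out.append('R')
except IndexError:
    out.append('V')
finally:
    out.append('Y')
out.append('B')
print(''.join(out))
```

Execution trace: 'P' (try body) → 'F' (except StopIteration) → 'Y' (finally) → 'B' (after the try/except). Output: PFYB

Answer: PFYB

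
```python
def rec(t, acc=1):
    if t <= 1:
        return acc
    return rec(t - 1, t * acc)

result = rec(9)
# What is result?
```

Accumulator trace (n, acc): (9, 1) -> (8, 9) -> (7, 72) -> (6, 504) -> (5, 3024) -> (4, 15120) -> (3, 60480) -> (2, 181440) -> (1, 362880) -> return 362880

Answer: 362880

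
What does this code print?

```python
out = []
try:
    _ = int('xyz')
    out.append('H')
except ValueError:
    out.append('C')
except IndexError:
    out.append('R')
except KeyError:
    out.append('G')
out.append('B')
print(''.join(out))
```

Execution trace: 'C' (except ValueError) → 'B' (after the try/except). Output: CB

Answer: CB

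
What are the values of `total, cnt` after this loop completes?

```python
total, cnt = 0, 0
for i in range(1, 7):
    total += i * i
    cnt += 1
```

Sum of squares and count
`total, cnt` takes the values: (0, 0) → (1, 0) → (1, 1) → (5, 1) → (5, 2) → (14, 2) → (14, 3) → (30, 3) → (30, 4) → (55, 4) → (55, 5) → (91, 5) → (91, 6)

Answer: 91, 6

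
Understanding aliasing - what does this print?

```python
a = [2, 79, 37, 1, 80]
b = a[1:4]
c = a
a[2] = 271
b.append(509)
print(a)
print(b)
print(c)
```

Key concept: slice vs alias.
Step by step:
`a = [2, 79, 37, 1, 80]` → a = [2, 79, 37, 1, 80]
`b = a[1:4]` → b = [79, 37, 1]
`c = a` → c = [2, 79, 37, 1, 80] (same object as a)
`a[2] = 271` → a = [2, 79, 271, 1, 80] (same object as c); c = [2, 79, 271, 1, 80] (same object as a)
`b.append(509)` → b = [79, 37, 1, 509]
`print(a)` → prints [2, 79, 271, 1, 80]
`print(b)` → prints [79, 37, 1, 509]
`print(c)` → prints [2, 79, 271, 1, 80]

Answer:
[2, 79, 271, 1, 80]
[79, 37, 1, 509]
[2, 79, 271, 1, 80]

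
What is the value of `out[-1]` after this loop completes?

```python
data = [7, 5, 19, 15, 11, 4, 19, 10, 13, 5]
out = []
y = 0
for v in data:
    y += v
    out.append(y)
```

Cumulative sum ends at 108
`out` takes the values: [] → [7] → [7, 12] → [7, 12, 31] → [7, 12, 31, 46] → [7, 12, 31, 46, 57] → [7, 12, 31, 46, 57, 61] → [7, 12, 31, 46, 57, 61, 80] → [7, 12, 31, 46, 57, 61, 80, 90] → [7, 12, 31, 46, 57, 61, 80, 90, 103] → [7, 12, 31, 46, 57, 61, 80, 90, 103, 108]
So `out[-1]` = 108

Answer: 108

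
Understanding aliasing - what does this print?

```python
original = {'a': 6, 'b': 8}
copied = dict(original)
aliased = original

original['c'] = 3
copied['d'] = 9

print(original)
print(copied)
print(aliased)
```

Key concept: dict() creates copy, assignment creates alias.
Step by step:
`original = {'a': 6, 'b': 8}` → original = {'a': 6, 'b': 8}
`copied = dict(original)` → copied = {'a': 6, 'b': 8}
`aliased = original` → aliased = {'a': 6, 'b': 8} (same object as original)
`original['c'] = 3` → original = {'a': 6, 'b': 8, 'c': 3} (same object as aliased); aliased = {'a': 6, 'b': 8, 'c': 3} (same object as original)
`copied['d'] = 9` → copied = {'a': 6, 'b': 8, 'd': 9}
`print(original)` → prints {'a': 6, 'b': 8, 'c': 3}
`print(copied)` → prints {'a': 6, 'b': 8, 'd': 9}
`print(aliased)` → prints {'a': 6, 'b': 8, 'c': 3}

Answer:
{'a': 6, 'b': 8, 'c': 3}
{'a': 6, 'b': 8, 'd': 9}
{'a': 6, 'b': 8, 'c': 3}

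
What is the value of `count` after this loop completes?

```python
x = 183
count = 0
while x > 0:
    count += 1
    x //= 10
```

Count digits by repeated division by 10
`count` takes the values: 0 → 1 → 2 → 3

Answer: 3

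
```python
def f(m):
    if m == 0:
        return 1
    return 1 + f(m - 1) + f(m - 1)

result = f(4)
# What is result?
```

f(m) = 1 + 2·f(m-1), f(0)=1. Closed form: (1+1)·2^4 - 1 = 31.

Answer: 31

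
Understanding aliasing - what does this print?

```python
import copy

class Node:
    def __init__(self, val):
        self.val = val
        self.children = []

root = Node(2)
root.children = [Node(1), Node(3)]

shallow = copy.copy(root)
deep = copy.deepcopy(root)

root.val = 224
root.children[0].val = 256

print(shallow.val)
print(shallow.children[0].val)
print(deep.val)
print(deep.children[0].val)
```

Key concept: deep copy with custom objects.
Step by step:
`root = Node(2)` → root = Node(val=2, children=[])
`root.children = [Node(1), Node(3)]` → root = Node(val=2, children=[Node(val=1, children=[]), Node(val=3, children=[])])
`shallow = copy.copy(root)` → shallow = Node(val=2, children=[Node(val=1, children=[]), Node(val=3, children=[])])
`deep = copy.deepcopy(root)` → deep = Node(val=2, children=[Node(val=1, children=[]), Node(val=3, children=[])])
`root.val = 224` → root = Node(val=224, children=[Node(val=1, children=[]), Node(val=3, children=[])])
`root.children[0].val = 256` → root = Node(val=224, children=[Node(val=256, children=[]), Node(val=3, children=[])]); shallow = Node(val=2, children=[Node(val=256, children=[]), Node(val=3, children=[])])
`print(shallow.val)` → prints 2
`print(shallow.children[0].val)` → prints 256
`print(deep.val)` → prints 2
`print(deep.children[0].val)` → prints 1

Answer:
2
256
2
1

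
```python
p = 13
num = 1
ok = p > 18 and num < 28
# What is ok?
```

Trace:
`p = 13` → p = 13
`num = 1` → num = 1
`ok = p > 18 and num < 28` → ok = False
So ok = False

Answer: False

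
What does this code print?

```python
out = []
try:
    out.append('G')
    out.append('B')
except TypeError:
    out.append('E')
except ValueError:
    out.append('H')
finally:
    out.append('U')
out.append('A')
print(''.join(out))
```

Execution trace: 'G' (try body) → 'B' (try body, no exception) → 'U' (finally) → 'A' (after the try/except). Output: GBUA

Answer: GBUA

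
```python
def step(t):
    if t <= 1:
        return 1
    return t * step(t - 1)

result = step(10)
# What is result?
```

step(10) = 10 * 9 * 8 * 7 * 6 * 5 * 4 * 3 * 2 * 1 = 3628800

Answer: 3628800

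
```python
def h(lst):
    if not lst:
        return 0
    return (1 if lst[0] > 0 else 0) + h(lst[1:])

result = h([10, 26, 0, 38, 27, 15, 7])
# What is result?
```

Count of positive elements in [10, 26, 0, 38, 27, 15, 7] = 6

Answer: 6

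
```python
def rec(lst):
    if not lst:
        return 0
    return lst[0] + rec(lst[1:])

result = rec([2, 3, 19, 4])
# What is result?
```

2 + 3 + 19 + 4 + 0 = 28

Answer: 28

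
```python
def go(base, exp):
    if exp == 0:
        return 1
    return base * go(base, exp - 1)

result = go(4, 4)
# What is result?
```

go(4, 4) = 4 * 4 * 4 * 4 = 256

Answer: 256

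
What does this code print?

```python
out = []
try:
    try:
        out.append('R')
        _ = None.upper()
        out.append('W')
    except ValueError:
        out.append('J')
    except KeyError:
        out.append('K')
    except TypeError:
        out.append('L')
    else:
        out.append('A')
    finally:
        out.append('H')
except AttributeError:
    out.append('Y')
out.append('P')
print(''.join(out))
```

Execution trace: 'R' (try body) → 'H' (finally) → 'Y' (outer except AttributeError) → 'P' (after the try/except). Output: RHYP

Answer: RHYP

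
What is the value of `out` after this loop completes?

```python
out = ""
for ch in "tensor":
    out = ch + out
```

Reverse 'tensor'
`out` takes the values: "" → "t" → "et" → "net" → "snet" → "osnet" → "rosnet"

Answer: "rosnet"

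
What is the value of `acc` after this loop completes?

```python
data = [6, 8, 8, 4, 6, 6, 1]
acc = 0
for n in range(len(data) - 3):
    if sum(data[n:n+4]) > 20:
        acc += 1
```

Count windows with sum > 20
`acc` takes the values: 0 → 1 → 2 → 3

Answer: 3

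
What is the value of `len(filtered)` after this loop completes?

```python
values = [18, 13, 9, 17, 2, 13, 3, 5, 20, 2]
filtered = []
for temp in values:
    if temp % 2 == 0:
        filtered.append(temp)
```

Count even numbers in [18, 13, 9, 17, 2, 13, 3, 5, 20, 2]
`filtered` takes the values: [] → [18] → [18, 2] → [18, 2, 20] → [18, 2, 20, 2]
So `len(filtered)` = 4

Answer: 4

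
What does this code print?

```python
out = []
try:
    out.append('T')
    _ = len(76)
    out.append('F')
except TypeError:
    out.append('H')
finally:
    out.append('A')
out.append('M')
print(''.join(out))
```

Execution trace: 'T' (try body) → 'H' (except TypeError) → 'A' (finally) → 'M' (after the try/except). Output: THAM

Answer: THAM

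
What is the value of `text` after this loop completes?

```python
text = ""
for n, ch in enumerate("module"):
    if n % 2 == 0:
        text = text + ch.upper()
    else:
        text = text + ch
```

Uppercase even positions in 'module'
`text` takes the values: "" → "M" → "Mo" → "MoD" → "MoDu" → "MoDuL" → "MoDuLe"

Answer: "MoDuLe"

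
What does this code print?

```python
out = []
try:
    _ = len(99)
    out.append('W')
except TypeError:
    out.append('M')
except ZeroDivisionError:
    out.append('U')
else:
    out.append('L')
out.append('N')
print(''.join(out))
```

Execution trace: 'M' (except TypeError) → 'N' (after the try/except). Output: MN

Answer: MN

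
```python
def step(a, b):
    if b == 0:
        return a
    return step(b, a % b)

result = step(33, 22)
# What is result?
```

step(33, 22) -> step(22, 11) -> step(11, 0) -> 11

Answer: 11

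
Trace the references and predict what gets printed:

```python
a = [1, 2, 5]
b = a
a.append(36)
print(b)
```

Key concept: basic list aliasing.
Step by step:
`a = [1, 2, 5]` → a = [1, 2, 5]
`b = a` → b = [1, 2, 5] (same object as a)
`a.append(36)` → a = [1, 2, 5, 36] (same object as b); b = [1, 2, 5, 36] (same object as a)
`print(b)` → prints [1, 2, 5, 36]

Answer: [1, 2, 5, 36]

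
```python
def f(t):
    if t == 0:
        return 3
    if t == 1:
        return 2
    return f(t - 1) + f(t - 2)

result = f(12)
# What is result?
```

Build up from base cases: f(0)=3, f(1)=2, f(2)=5, f(3)=7, f(4)=12, f(5)=19, f(6)=31, ..., f(12)=555

Answer: 555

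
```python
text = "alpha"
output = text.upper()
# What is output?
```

Trace:
`text = "alpha"` → text = 'alpha'
`output = text.upper()` → output = 'ALPHA'
So output = 'ALPHA'

Answer: 'ALPHA'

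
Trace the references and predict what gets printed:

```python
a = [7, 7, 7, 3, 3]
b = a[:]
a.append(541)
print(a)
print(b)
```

Key concept: slice [:] creates copy.
Step by step:
`a = [7, 7, 7, 3, 3]` → a = [7, 7, 7, 3, 3]
`b = a[:]` → b = [7, 7, 7, 3, 3]
`a.append(541)` → a = [7, 7, 7, 3, 3, 541]
`print(a)` → prints [7, 7, 7, 3, 3, 541]
`print(b)` → prints [7, 7, 7, 3, 3]

Answer:
[7, 7, 7, 3, 3, 541]
[7, 7, 7, 3, 3]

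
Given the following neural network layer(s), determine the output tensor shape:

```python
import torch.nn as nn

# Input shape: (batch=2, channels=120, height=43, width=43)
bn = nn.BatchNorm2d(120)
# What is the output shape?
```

Input: (2, 120, 43, 43) -> Output: (2, 120, 43, 43)

Answer: (2, 120, 43, 43)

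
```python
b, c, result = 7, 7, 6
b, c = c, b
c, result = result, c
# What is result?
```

Trace:
`b, c, result = 7, 7, 6` → b = 7; c = 7; result = 6
`b, c = c, b` → b = 7; c = 7
`c, result = result, c` → c = 6; result = 7
So result = 7

Answer: 7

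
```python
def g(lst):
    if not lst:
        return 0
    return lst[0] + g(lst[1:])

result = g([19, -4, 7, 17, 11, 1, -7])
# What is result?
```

19 + (-4) + 7 + 17 + 11 + 1 + (-7) + 0 = 44

Answer: 44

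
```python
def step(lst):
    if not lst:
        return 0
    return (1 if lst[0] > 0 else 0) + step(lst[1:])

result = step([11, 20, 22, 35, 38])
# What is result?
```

Count of positive elements in [11, 20, 22, 35, 38] = 5

Answer: 5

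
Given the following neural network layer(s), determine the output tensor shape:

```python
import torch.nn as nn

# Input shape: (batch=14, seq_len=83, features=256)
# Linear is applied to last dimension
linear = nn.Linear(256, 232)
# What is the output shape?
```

Input: (14, 83, 256) -> Output: (14, 83, 232)

Answer: (14, 83, 232)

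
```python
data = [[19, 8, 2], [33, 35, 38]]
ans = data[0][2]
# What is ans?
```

Trace:
`data = [[19, 8, 2], [33, 35, 38]]` → data = [[19, 8, 2], [33, 35, 38]]
`ans = data[0][2]` → ans = 2
So ans = 2

Answer: 2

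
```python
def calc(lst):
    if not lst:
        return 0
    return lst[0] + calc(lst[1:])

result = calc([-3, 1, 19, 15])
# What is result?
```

(-3) + 1 + 19 + 15 + 0 = 32

Answer: 32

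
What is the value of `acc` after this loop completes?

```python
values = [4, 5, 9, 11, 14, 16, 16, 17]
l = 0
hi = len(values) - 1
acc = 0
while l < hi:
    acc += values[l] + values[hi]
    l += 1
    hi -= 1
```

Sum of pairs from ends
`acc` takes the values: 0 → 21 → 42 → 67 → 92

Answer: 92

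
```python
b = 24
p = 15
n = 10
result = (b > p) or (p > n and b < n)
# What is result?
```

Trace:
`b = 24` → b = 24
`p = 15` → p = 15
`n = 10` → n = 10
`result = (b > p) or (p > n and b < n)` → result = True
So result = True

Answer: True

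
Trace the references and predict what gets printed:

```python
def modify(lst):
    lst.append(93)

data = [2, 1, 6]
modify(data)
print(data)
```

Key concept: function modifies passed list.
Step by step:
`data = [2, 1, 6]` → data = [2, 1, 6]
`modify(data)` → data = [2, 1, 6, 93]
`print(data)` → prints [2, 1, 6, 93]

Answer: [2, 1, 6, 93]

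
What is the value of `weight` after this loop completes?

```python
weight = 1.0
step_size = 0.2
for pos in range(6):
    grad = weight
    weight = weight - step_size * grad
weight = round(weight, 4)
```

Gradient descent: w = 1.0 * (1 - 0.2)^6
`weight` takes the values: 1.0 → 0.8 → 0.64 → 0.512 → 0.4096 → 0.32768 → 0.262144 → 0.2621

Answer: 0.2621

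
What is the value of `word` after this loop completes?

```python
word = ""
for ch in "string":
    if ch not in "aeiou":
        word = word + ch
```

Remove vowels from 'string'
`word` takes the values: "" → "s" → "st" → "str" → "strn" → "strng"

Answer: "strng"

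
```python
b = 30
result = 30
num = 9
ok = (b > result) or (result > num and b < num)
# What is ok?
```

Trace:
`b = 30` → b = 30
`result = 30` → result = 30
`num = 9` → num = 9
`ok = (b > result) or (result > num and b < num)` → ok = False
So ok = False

Answer: False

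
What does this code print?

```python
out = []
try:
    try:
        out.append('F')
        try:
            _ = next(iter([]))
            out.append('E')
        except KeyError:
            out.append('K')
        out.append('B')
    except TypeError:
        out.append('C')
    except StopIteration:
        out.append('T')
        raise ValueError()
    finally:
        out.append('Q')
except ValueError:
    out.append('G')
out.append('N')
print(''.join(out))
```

Execution trace: 'F' (try body) → 'T' (except StopIteration) → 'Q' (finally) → 'G' (outer except ValueError) → 'N' (after the try/except). Output: FTQGN

Answer: FTQGN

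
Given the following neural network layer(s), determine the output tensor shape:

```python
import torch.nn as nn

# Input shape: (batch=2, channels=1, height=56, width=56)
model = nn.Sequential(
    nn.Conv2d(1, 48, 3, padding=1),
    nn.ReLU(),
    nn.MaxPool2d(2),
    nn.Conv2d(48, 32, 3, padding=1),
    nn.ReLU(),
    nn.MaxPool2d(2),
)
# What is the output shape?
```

Input: (2, 1, 56, 56) -> after first Conv2d: (2, 48, 56, 56) -> after first MaxPool2d: (2, 48, 28, 28) -> after second Conv2d: (2, 32, 28, 28) -> Output: (2, 32, 14, 14)

Answer: (2, 32, 14, 14)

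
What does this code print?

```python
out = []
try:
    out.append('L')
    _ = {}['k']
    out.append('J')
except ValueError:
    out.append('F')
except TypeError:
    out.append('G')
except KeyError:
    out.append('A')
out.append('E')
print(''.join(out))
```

Execution trace: 'L' (try body) → 'A' (except KeyError) → 'E' (after the try/except). Output: LAE

Answer: LAE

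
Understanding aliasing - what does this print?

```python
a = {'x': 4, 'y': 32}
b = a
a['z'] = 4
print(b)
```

Key concept: dict aliasing.
Step by step:
`a = {'x': 4, 'y': 32}` → a = {'x': 4, 'y': 32}
`b = a` → b = {'x': 4, 'y': 32} (same object as a)
`a['z'] = 4` → a = {'x': 4, 'y': 32, 'z': 4} (same object as b); b = {'x': 4, 'y': 32, 'z': 4} (same object as a)
`print(b)` → prints {'x': 4, 'y': 32, 'z': 4}

Answer: {'x': 4, 'y': 32, 'z': 4}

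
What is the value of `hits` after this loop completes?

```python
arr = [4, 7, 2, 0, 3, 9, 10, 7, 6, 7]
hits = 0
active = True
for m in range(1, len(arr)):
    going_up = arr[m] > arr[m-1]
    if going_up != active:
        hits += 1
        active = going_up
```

Count direction changes in [4, 7, 2, 0, 3, 9, 10, 7, 6, 7]
`hits` takes the values: 0 → 1 → 2 → 3 → 4

Answer: 4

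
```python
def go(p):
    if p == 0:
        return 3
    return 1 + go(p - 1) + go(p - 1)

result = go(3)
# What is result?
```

go(p) = 1 + 2·go(p-1), go(0)=3. Closed form: (3+1)·2^3 - 1 = 31.

Answer: 31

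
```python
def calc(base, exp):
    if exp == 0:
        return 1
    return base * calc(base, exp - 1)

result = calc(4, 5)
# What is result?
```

calc(4, 5) = 4 * 4 * 4 * 4 * 4 = 1024

Answer: 1024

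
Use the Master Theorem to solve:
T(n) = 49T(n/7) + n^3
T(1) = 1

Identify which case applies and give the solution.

a=49, b=7, f(n)=n^3. log_7(49) = 2. Since c=3 > 2 and the regularity condition holds (49(n/7)^3 = (49/7^3)n^3 with 49/7^3 < 1), Case 3 applies: T(n) = Θ(f(n)) = O(n^3).

Answer: O(n^3) - Case 3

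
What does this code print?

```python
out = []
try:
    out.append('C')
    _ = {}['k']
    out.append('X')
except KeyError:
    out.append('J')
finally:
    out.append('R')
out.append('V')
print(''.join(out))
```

Execution trace: 'C' (try body) → 'J' (except KeyError) → 'R' (finally) → 'V' (after the try/except). Output: CJRV

Answer: CJRV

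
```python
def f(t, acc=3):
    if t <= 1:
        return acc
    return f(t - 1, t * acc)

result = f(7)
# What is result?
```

Accumulator trace (n, acc): (7, 3) -> (6, 21) -> (5, 126) -> (4, 630) -> (3, 2520) -> (2, 7560) -> (1, 15120) -> return 15120

Answer: 15120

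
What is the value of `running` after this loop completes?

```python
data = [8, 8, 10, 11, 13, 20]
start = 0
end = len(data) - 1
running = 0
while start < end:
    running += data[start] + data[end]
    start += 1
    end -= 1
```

Sum of pairs from ends
`running` takes the values: 0 → 28 → 49 → 70

Answer: 70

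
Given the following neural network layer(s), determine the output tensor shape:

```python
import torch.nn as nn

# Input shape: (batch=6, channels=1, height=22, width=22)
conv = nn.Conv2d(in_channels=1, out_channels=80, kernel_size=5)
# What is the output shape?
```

Input: (6, 1, 22, 22) -> Output: (6, 80, 18, 18)

Answer: (6, 80, 18, 18)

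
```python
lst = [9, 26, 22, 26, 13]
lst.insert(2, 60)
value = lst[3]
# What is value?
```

Trace:
`lst = [9, 26, 22, 26, 13]` → lst = [9, 26, 22, 26, 13]
`lst.insert(2, 60)` → lst = [9, 26, 60, 22, 26, 13]
`value = lst[3]` → value = 22
So value = 22

Answer: 22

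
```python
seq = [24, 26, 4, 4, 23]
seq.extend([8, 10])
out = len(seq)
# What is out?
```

Trace:
`seq = [24, 26, 4, 4, 23]` → seq = [24, 26, 4, 4, 23]
`seq.extend([8, 10])` → seq = [24, 26, 4, 4, 23, 8, 10]
`out = len(seq)` → out = 7
So out = 7

Answer: 7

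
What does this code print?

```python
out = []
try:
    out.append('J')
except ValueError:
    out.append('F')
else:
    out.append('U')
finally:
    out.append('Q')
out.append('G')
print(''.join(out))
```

Execution trace: 'J' (try body, no exception) → 'U' (else) → 'Q' (finally) → 'G' (after the try/except). Output: JUQG

Answer: JUQG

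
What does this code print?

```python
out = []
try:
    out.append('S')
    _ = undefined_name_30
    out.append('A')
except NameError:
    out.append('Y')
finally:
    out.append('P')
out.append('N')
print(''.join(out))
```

Execution trace: 'S' (try body) → 'Y' (except NameError) → 'P' (finally) → 'N' (after the try/except). Output: SYPN

Answer: SYPN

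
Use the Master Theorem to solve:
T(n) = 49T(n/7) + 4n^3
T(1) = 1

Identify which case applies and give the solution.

a=49, b=7, f(n)=4n^3. log_7(49) = 2. Since c=3 > 2 and the regularity condition holds (49(n/7)^3 = (49/7^3)n^3 with 49/7^3 < 1), Case 3 applies: T(n) = Θ(f(n)) = O(n^3).

Answer: O(n^3) - Case 3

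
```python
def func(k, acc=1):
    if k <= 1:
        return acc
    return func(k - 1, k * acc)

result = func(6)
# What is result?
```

Accumulator trace (n, acc): (6, 1) -> (5, 6) -> (4, 30) -> (3, 120) -> (2, 360) -> (1, 720) -> return 720

Answer: 720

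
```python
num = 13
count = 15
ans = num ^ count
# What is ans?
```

Trace:
`num = 13` → num = 13
`count = 15` → count = 15
`ans = num ^ count` → ans = 2
So ans = 2

Answer: 2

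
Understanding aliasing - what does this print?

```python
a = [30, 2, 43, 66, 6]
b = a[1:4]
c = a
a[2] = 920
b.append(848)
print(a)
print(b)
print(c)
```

Key concept: slice vs alias.
Step by step:
`a = [30, 2, 43, 66, 6]` → a = [30, 2, 43, 66, 6]
`b = a[1:4]` → b = [2, 43, 66]
`c = a` → c = [30, 2, 43, 66, 6] (same object as a)
`a[2] = 920` → a = [30, 2, 920, 66, 6] (same object as c); c = [30, 2, 920, 66, 6] (same object as a)
`b.append(848)` → b = [2, 43, 66, 848]
`print(a)` → prints [30, 2, 920, 66, 6]
`print(b)` → prints [2, 43, 66, 848]
`print(c)` → prints [30, 2, 920, 66, 6]

Answer:
[30, 2, 920, 66, 6]
[2, 43, 66, 848]
[30, 2, 920, 66, 6]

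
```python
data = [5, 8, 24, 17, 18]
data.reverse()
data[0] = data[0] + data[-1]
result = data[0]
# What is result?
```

Trace:
`data = [5, 8, 24, 17, 18]` → data = [5, 8, 24, 17, 18]
`data.reverse()` → data = [18, 17, 24, 8, 5]
`data[0] = data[0] + data[-1]` → data = [23, 17, 24, 8, 5]
`result = data[0]` → result = 23
So result = 23

Answer: 23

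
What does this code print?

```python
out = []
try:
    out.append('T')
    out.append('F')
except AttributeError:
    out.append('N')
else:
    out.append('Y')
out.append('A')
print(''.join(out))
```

Execution trace: 'T' (try body) → 'F' (try body, no exception) → 'Y' (else) → 'A' (after the try/except). Output: TFYA

Answer: TFYA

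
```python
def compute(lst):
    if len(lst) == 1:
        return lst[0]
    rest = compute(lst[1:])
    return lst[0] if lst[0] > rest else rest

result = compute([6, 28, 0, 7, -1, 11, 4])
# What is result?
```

Recursive max over [6, 28, 0, 7, -1, 11, 4] = 28

Answer: 28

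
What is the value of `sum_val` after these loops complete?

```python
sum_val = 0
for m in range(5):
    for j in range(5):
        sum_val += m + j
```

Sum of all m+j for m,j in 5x5
`sum_val` takes the values: 0 → 1 → 3 → 6 → 10 → 11 → 13 → 16 → 20 → 25 → 27 → 30 → 34 → 39 → 45 → 48 → 52 → 57 → 63 → 70 → 74 → 79 → 85 → 92 → 100

Answer: 100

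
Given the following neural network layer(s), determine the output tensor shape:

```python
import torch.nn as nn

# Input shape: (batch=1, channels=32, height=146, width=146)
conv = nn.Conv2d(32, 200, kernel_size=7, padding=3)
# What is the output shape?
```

Input: (1, 32, 146, 146) -> Output: (1, 200, 146, 146)

Answer: (1, 200, 146, 146)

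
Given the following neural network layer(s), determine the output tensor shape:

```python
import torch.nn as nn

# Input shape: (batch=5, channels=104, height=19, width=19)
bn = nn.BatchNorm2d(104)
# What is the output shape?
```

Input: (5, 104, 19, 19) -> Output: (5, 104, 19, 19)

Answer: (5, 104, 19, 19)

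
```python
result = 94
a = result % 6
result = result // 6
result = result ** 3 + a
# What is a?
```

Trace:
`result = 94` → result = 94
`a = result % 6` → a = 4
`result = result // 6` → result = 15
`result = result ** 3 + a` → result = 3379
So a = 4

Answer: 4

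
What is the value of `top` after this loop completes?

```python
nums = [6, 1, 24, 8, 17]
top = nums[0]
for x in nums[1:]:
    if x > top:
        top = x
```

Maximum of [6, 1, 24, 8, 17]
`top` takes the values: 6 → 24

Answer: 24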